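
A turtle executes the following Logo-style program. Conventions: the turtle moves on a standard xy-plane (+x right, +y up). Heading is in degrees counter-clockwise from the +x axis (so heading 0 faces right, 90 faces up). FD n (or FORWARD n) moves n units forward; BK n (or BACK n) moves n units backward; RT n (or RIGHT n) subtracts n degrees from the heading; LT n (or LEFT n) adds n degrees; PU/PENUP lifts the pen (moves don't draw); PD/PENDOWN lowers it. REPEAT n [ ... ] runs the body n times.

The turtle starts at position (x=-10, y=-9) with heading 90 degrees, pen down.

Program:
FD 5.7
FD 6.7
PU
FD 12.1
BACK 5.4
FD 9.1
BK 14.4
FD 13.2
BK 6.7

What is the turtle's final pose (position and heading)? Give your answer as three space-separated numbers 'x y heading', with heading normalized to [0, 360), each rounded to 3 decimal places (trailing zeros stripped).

Executing turtle program step by step:
Start: pos=(-10,-9), heading=90, pen down
FD 5.7: (-10,-9) -> (-10,-3.3) [heading=90, draw]
FD 6.7: (-10,-3.3) -> (-10,3.4) [heading=90, draw]
PU: pen up
FD 12.1: (-10,3.4) -> (-10,15.5) [heading=90, move]
BK 5.4: (-10,15.5) -> (-10,10.1) [heading=90, move]
FD 9.1: (-10,10.1) -> (-10,19.2) [heading=90, move]
BK 14.4: (-10,19.2) -> (-10,4.8) [heading=90, move]
FD 13.2: (-10,4.8) -> (-10,18) [heading=90, move]
BK 6.7: (-10,18) -> (-10,11.3) [heading=90, move]
Final: pos=(-10,11.3), heading=90, 2 segment(s) drawn

Answer: -10 11.3 90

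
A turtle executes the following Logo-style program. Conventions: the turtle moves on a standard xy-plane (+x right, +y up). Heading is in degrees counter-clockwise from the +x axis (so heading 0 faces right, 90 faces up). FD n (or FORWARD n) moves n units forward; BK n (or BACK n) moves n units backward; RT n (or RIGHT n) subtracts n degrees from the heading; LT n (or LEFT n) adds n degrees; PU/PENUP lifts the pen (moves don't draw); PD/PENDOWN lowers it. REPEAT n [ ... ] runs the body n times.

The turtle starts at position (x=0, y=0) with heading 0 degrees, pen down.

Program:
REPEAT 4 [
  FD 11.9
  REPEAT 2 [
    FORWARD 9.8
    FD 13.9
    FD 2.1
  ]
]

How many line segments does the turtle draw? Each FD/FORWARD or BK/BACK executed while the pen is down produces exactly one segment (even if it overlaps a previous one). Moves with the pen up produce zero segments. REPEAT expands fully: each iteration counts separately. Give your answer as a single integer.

Answer: 28

Derivation:
Executing turtle program step by step:
Start: pos=(0,0), heading=0, pen down
REPEAT 4 [
  -- iteration 1/4 --
  FD 11.9: (0,0) -> (11.9,0) [heading=0, draw]
  REPEAT 2 [
    -- iteration 1/2 --
    FD 9.8: (11.9,0) -> (21.7,0) [heading=0, draw]
    FD 13.9: (21.7,0) -> (35.6,0) [heading=0, draw]
    FD 2.1: (35.6,0) -> (37.7,0) [heading=0, draw]
    -- iteration 2/2 --
    FD 9.8: (37.7,0) -> (47.5,0) [heading=0, draw]
    FD 13.9: (47.5,0) -> (61.4,0) [heading=0, draw]
    FD 2.1: (61.4,0) -> (63.5,0) [heading=0, draw]
  ]
  -- iteration 2/4 --
  FD 11.9: (63.5,0) -> (75.4,0) [heading=0, draw]
  REPEAT 2 [
    -- iteration 1/2 --
    FD 9.8: (75.4,0) -> (85.2,0) [heading=0, draw]
    FD 13.9: (85.2,0) -> (99.1,0) [heading=0, draw]
    FD 2.1: (99.1,0) -> (101.2,0) [heading=0, draw]
    -- iteration 2/2 --
    FD 9.8: (101.2,0) -> (111,0) [heading=0, draw]
    FD 13.9: (111,0) -> (124.9,0) [heading=0, draw]
    FD 2.1: (124.9,0) -> (127,0) [heading=0, draw]
  ]
  -- iteration 3/4 --
  FD 11.9: (127,0) -> (138.9,0) [heading=0, draw]
  REPEAT 2 [
    -- iteration 1/2 --
    FD 9.8: (138.9,0) -> (148.7,0) [heading=0, draw]
    FD 13.9: (148.7,0) -> (162.6,0) [heading=0, draw]
    FD 2.1: (162.6,0) -> (164.7,0) [heading=0, draw]
    -- iteration 2/2 --
    FD 9.8: (164.7,0) -> (174.5,0) [heading=0, draw]
    FD 13.9: (174.5,0) -> (188.4,0) [heading=0, draw]
    FD 2.1: (188.4,0) -> (190.5,0) [heading=0, draw]
  ]
  -- iteration 4/4 --
  FD 11.9: (190.5,0) -> (202.4,0) [heading=0, draw]
  REPEAT 2 [
    -- iteration 1/2 --
    FD 9.8: (202.4,0) -> (212.2,0) [heading=0, draw]
    FD 13.9: (212.2,0) -> (226.1,0) [heading=0, draw]
    FD 2.1: (226.1,0) -> (228.2,0) [heading=0, draw]
    -- iteration 2/2 --
    FD 9.8: (228.2,0) -> (238,0) [heading=0, draw]
    FD 13.9: (238,0) -> (251.9,0) [heading=0, draw]
    FD 2.1: (251.9,0) -> (254,0) [heading=0, draw]
  ]
]
Final: pos=(254,0), heading=0, 28 segment(s) drawn
Segments drawn: 28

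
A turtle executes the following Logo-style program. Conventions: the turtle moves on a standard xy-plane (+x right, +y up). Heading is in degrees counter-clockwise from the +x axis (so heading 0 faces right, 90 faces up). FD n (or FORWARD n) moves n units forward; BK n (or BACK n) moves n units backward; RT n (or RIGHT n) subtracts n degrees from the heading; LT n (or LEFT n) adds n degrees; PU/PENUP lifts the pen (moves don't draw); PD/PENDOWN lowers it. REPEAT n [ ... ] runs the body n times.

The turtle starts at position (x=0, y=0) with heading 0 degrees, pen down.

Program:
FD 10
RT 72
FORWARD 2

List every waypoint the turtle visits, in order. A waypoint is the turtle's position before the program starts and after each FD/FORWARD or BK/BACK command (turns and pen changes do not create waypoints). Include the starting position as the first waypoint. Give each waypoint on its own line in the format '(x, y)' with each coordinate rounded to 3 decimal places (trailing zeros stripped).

Answer: (0, 0)
(10, 0)
(10.618, -1.902)

Derivation:
Executing turtle program step by step:
Start: pos=(0,0), heading=0, pen down
FD 10: (0,0) -> (10,0) [heading=0, draw]
RT 72: heading 0 -> 288
FD 2: (10,0) -> (10.618,-1.902) [heading=288, draw]
Final: pos=(10.618,-1.902), heading=288, 2 segment(s) drawn
Waypoints (3 total):
(0, 0)
(10, 0)
(10.618, -1.902)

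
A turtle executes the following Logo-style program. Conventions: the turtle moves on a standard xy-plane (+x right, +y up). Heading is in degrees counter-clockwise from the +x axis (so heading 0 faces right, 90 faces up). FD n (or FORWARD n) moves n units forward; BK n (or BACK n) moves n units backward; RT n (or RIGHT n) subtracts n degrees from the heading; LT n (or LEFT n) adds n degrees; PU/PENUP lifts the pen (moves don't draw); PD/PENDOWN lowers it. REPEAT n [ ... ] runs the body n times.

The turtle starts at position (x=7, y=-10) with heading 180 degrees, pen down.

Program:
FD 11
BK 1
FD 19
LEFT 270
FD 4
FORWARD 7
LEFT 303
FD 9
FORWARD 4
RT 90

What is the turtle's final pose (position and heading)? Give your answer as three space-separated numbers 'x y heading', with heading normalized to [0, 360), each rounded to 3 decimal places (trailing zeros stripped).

Executing turtle program step by step:
Start: pos=(7,-10), heading=180, pen down
FD 11: (7,-10) -> (-4,-10) [heading=180, draw]
BK 1: (-4,-10) -> (-3,-10) [heading=180, draw]
FD 19: (-3,-10) -> (-22,-10) [heading=180, draw]
LT 270: heading 180 -> 90
FD 4: (-22,-10) -> (-22,-6) [heading=90, draw]
FD 7: (-22,-6) -> (-22,1) [heading=90, draw]
LT 303: heading 90 -> 33
FD 9: (-22,1) -> (-14.452,5.902) [heading=33, draw]
FD 4: (-14.452,5.902) -> (-11.097,8.08) [heading=33, draw]
RT 90: heading 33 -> 303
Final: pos=(-11.097,8.08), heading=303, 7 segment(s) drawn

Answer: -11.097 8.08 303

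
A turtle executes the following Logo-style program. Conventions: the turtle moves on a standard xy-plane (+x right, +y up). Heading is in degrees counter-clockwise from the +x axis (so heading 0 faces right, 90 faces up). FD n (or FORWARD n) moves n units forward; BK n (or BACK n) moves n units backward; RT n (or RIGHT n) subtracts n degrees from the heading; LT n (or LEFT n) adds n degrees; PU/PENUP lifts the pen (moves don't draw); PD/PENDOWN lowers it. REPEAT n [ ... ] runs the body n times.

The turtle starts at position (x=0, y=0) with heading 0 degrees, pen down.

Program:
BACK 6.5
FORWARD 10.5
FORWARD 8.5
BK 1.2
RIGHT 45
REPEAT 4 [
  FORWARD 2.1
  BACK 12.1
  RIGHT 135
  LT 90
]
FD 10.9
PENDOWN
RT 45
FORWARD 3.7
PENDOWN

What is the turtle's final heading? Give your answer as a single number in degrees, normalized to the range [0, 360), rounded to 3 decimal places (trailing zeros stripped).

Answer: 90

Derivation:
Executing turtle program step by step:
Start: pos=(0,0), heading=0, pen down
BK 6.5: (0,0) -> (-6.5,0) [heading=0, draw]
FD 10.5: (-6.5,0) -> (4,0) [heading=0, draw]
FD 8.5: (4,0) -> (12.5,0) [heading=0, draw]
BK 1.2: (12.5,0) -> (11.3,0) [heading=0, draw]
RT 45: heading 0 -> 315
REPEAT 4 [
  -- iteration 1/4 --
  FD 2.1: (11.3,0) -> (12.785,-1.485) [heading=315, draw]
  BK 12.1: (12.785,-1.485) -> (4.229,7.071) [heading=315, draw]
  RT 135: heading 315 -> 180
  LT 90: heading 180 -> 270
  -- iteration 2/4 --
  FD 2.1: (4.229,7.071) -> (4.229,4.971) [heading=270, draw]
  BK 12.1: (4.229,4.971) -> (4.229,17.071) [heading=270, draw]
  RT 135: heading 270 -> 135
  LT 90: heading 135 -> 225
  -- iteration 3/4 --
  FD 2.1: (4.229,17.071) -> (2.744,15.586) [heading=225, draw]
  BK 12.1: (2.744,15.586) -> (11.3,24.142) [heading=225, draw]
  RT 135: heading 225 -> 90
  LT 90: heading 90 -> 180
  -- iteration 4/4 --
  FD 2.1: (11.3,24.142) -> (9.2,24.142) [heading=180, draw]
  BK 12.1: (9.2,24.142) -> (21.3,24.142) [heading=180, draw]
  RT 135: heading 180 -> 45
  LT 90: heading 45 -> 135
]
FD 10.9: (21.3,24.142) -> (13.593,31.85) [heading=135, draw]
PD: pen down
RT 45: heading 135 -> 90
FD 3.7: (13.593,31.85) -> (13.593,35.55) [heading=90, draw]
PD: pen down
Final: pos=(13.593,35.55), heading=90, 14 segment(s) drawn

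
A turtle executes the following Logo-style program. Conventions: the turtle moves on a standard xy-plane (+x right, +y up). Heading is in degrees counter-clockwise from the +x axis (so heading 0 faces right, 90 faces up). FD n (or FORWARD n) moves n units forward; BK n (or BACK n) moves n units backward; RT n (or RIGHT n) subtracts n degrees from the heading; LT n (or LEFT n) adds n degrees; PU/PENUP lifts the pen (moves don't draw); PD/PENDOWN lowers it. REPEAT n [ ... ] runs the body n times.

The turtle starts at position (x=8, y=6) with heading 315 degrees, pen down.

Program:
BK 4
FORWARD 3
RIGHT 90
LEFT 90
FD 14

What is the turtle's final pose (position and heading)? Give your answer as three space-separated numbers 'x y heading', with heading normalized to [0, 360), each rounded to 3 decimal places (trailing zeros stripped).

Executing turtle program step by step:
Start: pos=(8,6), heading=315, pen down
BK 4: (8,6) -> (5.172,8.828) [heading=315, draw]
FD 3: (5.172,8.828) -> (7.293,6.707) [heading=315, draw]
RT 90: heading 315 -> 225
LT 90: heading 225 -> 315
FD 14: (7.293,6.707) -> (17.192,-3.192) [heading=315, draw]
Final: pos=(17.192,-3.192), heading=315, 3 segment(s) drawn

Answer: 17.192 -3.192 315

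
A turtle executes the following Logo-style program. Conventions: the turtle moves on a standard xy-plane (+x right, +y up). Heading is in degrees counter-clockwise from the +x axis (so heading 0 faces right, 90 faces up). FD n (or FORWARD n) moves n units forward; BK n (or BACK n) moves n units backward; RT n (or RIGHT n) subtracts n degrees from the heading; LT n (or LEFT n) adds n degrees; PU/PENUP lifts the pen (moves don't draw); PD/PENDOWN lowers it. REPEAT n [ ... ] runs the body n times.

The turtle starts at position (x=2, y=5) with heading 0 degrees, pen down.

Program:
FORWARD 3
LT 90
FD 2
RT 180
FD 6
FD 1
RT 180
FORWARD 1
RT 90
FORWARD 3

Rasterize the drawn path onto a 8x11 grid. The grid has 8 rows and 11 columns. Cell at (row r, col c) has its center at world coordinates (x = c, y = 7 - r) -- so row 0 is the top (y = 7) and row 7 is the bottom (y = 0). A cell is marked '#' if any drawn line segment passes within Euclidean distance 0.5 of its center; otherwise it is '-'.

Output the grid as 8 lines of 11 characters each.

Answer: -----#-----
-----#-----
--####-----
-----#-----
-----#-----
-----#-----
-----####--
-----#-----

Derivation:
Segment 0: (2,5) -> (5,5)
Segment 1: (5,5) -> (5,7)
Segment 2: (5,7) -> (5,1)
Segment 3: (5,1) -> (5,0)
Segment 4: (5,0) -> (5,1)
Segment 5: (5,1) -> (8,1)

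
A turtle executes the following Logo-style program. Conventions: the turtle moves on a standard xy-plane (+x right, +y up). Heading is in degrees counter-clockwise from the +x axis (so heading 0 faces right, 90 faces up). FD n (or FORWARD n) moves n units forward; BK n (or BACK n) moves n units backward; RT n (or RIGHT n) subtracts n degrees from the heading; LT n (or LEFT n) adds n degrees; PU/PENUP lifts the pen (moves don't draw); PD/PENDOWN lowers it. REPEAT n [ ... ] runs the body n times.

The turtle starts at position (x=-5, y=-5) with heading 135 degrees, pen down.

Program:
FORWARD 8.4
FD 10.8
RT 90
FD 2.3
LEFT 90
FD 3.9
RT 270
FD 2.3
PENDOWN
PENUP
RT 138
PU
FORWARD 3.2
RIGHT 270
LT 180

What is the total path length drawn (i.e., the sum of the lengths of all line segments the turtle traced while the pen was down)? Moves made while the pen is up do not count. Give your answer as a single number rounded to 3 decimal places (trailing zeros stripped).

Answer: 27.7

Derivation:
Executing turtle program step by step:
Start: pos=(-5,-5), heading=135, pen down
FD 8.4: (-5,-5) -> (-10.94,0.94) [heading=135, draw]
FD 10.8: (-10.94,0.94) -> (-18.576,8.576) [heading=135, draw]
RT 90: heading 135 -> 45
FD 2.3: (-18.576,8.576) -> (-16.95,10.203) [heading=45, draw]
LT 90: heading 45 -> 135
FD 3.9: (-16.95,10.203) -> (-19.708,12.961) [heading=135, draw]
RT 270: heading 135 -> 225
FD 2.3: (-19.708,12.961) -> (-21.334,11.334) [heading=225, draw]
PD: pen down
PU: pen up
RT 138: heading 225 -> 87
PU: pen up
FD 3.2: (-21.334,11.334) -> (-21.167,14.53) [heading=87, move]
RT 270: heading 87 -> 177
LT 180: heading 177 -> 357
Final: pos=(-21.167,14.53), heading=357, 5 segment(s) drawn

Segment lengths:
  seg 1: (-5,-5) -> (-10.94,0.94), length = 8.4
  seg 2: (-10.94,0.94) -> (-18.576,8.576), length = 10.8
  seg 3: (-18.576,8.576) -> (-16.95,10.203), length = 2.3
  seg 4: (-16.95,10.203) -> (-19.708,12.961), length = 3.9
  seg 5: (-19.708,12.961) -> (-21.334,11.334), length = 2.3
Total = 27.7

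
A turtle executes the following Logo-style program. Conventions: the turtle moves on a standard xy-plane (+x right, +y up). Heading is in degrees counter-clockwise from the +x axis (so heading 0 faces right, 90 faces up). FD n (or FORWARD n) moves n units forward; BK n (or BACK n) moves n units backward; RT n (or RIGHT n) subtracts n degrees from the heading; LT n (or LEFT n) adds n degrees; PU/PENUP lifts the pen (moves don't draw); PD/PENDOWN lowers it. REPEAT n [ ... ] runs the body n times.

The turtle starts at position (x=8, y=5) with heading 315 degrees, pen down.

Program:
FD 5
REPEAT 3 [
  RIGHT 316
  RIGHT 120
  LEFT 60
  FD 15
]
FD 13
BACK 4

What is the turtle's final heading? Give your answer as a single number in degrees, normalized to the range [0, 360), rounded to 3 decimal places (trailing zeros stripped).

Answer: 267

Derivation:
Executing turtle program step by step:
Start: pos=(8,5), heading=315, pen down
FD 5: (8,5) -> (11.536,1.464) [heading=315, draw]
REPEAT 3 [
  -- iteration 1/3 --
  RT 316: heading 315 -> 359
  RT 120: heading 359 -> 239
  LT 60: heading 239 -> 299
  FD 15: (11.536,1.464) -> (18.808,-11.655) [heading=299, draw]
  -- iteration 2/3 --
  RT 316: heading 299 -> 343
  RT 120: heading 343 -> 223
  LT 60: heading 223 -> 283
  FD 15: (18.808,-11.655) -> (22.182,-26.27) [heading=283, draw]
  -- iteration 3/3 --
  RT 316: heading 283 -> 327
  RT 120: heading 327 -> 207
  LT 60: heading 207 -> 267
  FD 15: (22.182,-26.27) -> (21.397,-41.25) [heading=267, draw]
]
FD 13: (21.397,-41.25) -> (20.717,-54.232) [heading=267, draw]
BK 4: (20.717,-54.232) -> (20.926,-50.237) [heading=267, draw]
Final: pos=(20.926,-50.237), heading=267, 6 segment(s) drawn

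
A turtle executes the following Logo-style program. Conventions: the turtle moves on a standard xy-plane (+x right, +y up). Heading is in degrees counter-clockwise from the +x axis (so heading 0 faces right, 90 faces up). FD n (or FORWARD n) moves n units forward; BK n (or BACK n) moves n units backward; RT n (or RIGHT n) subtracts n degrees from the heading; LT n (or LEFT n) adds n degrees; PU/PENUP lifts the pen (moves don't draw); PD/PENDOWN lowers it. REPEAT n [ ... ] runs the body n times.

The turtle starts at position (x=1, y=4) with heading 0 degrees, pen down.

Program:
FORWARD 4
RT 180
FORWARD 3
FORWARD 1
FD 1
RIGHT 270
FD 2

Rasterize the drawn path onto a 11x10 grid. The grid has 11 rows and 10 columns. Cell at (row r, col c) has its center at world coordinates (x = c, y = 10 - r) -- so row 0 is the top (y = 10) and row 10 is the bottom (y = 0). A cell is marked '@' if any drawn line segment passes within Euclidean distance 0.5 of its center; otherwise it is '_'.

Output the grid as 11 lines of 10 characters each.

Answer: __________
__________
__________
__________
__________
__________
@@@@@@____
@_________
@_________
__________
__________

Derivation:
Segment 0: (1,4) -> (5,4)
Segment 1: (5,4) -> (2,4)
Segment 2: (2,4) -> (1,4)
Segment 3: (1,4) -> (0,4)
Segment 4: (0,4) -> (0,2)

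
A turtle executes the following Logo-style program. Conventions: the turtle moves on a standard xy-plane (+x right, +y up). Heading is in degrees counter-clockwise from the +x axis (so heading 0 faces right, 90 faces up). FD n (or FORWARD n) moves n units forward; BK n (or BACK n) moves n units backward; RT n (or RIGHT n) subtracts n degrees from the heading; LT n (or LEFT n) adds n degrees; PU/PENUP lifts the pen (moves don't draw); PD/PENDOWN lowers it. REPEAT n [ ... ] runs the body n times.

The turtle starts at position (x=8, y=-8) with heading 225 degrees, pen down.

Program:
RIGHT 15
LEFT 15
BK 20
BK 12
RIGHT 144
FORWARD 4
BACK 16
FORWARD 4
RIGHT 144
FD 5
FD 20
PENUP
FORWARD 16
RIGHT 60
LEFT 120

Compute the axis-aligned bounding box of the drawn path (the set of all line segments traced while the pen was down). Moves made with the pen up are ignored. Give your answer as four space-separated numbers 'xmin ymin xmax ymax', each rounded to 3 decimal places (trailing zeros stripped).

Answer: 8 -15.549 40.726 18.578

Derivation:
Executing turtle program step by step:
Start: pos=(8,-8), heading=225, pen down
RT 15: heading 225 -> 210
LT 15: heading 210 -> 225
BK 20: (8,-8) -> (22.142,6.142) [heading=225, draw]
BK 12: (22.142,6.142) -> (30.627,14.627) [heading=225, draw]
RT 144: heading 225 -> 81
FD 4: (30.627,14.627) -> (31.253,18.578) [heading=81, draw]
BK 16: (31.253,18.578) -> (28.75,2.775) [heading=81, draw]
FD 4: (28.75,2.775) -> (29.376,6.726) [heading=81, draw]
RT 144: heading 81 -> 297
FD 5: (29.376,6.726) -> (31.646,2.271) [heading=297, draw]
FD 20: (31.646,2.271) -> (40.726,-15.549) [heading=297, draw]
PU: pen up
FD 16: (40.726,-15.549) -> (47.99,-29.805) [heading=297, move]
RT 60: heading 297 -> 237
LT 120: heading 237 -> 357
Final: pos=(47.99,-29.805), heading=357, 7 segment(s) drawn

Segment endpoints: x in {8, 22.142, 28.75, 29.376, 30.627, 31.253, 31.646, 40.726}, y in {-15.549, -8, 2.271, 2.775, 6.142, 6.726, 14.627, 18.578}
xmin=8, ymin=-15.549, xmax=40.726, ymax=18.578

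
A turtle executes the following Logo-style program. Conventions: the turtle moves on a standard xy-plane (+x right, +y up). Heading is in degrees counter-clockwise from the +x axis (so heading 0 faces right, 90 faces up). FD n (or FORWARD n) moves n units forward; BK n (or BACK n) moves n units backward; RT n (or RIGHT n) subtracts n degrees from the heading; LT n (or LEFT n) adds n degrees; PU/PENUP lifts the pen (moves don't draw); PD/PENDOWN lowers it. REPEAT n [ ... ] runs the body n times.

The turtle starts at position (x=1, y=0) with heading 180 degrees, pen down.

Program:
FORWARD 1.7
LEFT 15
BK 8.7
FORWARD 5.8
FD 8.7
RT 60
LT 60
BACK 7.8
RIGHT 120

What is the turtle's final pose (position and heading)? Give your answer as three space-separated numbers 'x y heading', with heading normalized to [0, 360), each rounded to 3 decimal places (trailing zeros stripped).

Answer: 1.232 0.518 75

Derivation:
Executing turtle program step by step:
Start: pos=(1,0), heading=180, pen down
FD 1.7: (1,0) -> (-0.7,0) [heading=180, draw]
LT 15: heading 180 -> 195
BK 8.7: (-0.7,0) -> (7.704,2.252) [heading=195, draw]
FD 5.8: (7.704,2.252) -> (2.101,0.751) [heading=195, draw]
FD 8.7: (2.101,0.751) -> (-6.302,-1.501) [heading=195, draw]
RT 60: heading 195 -> 135
LT 60: heading 135 -> 195
BK 7.8: (-6.302,-1.501) -> (1.232,0.518) [heading=195, draw]
RT 120: heading 195 -> 75
Final: pos=(1.232,0.518), heading=75, 5 segment(s) drawn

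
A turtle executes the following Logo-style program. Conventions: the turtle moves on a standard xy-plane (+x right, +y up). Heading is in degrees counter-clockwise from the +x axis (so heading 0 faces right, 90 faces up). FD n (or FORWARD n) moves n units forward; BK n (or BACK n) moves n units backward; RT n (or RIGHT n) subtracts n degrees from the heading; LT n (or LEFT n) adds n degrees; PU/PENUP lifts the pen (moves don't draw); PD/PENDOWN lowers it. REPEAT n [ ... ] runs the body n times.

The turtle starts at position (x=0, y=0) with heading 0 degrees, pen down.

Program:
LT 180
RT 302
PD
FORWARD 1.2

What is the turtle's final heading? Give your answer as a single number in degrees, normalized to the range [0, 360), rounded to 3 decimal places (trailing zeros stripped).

Executing turtle program step by step:
Start: pos=(0,0), heading=0, pen down
LT 180: heading 0 -> 180
RT 302: heading 180 -> 238
PD: pen down
FD 1.2: (0,0) -> (-0.636,-1.018) [heading=238, draw]
Final: pos=(-0.636,-1.018), heading=238, 1 segment(s) drawn

Answer: 238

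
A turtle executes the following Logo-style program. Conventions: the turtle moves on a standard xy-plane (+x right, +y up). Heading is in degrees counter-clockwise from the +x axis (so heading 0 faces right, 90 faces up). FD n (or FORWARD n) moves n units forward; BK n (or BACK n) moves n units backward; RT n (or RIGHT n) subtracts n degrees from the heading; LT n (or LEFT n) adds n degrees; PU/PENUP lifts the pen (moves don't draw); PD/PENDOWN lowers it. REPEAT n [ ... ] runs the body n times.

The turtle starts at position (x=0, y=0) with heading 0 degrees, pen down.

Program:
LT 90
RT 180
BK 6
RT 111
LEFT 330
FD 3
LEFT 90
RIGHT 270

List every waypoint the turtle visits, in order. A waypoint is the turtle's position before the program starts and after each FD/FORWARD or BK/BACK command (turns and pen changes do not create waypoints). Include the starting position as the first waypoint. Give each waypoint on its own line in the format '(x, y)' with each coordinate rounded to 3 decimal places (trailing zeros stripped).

Answer: (0, 0)
(0, 6)
(-1.888, 8.331)

Derivation:
Executing turtle program step by step:
Start: pos=(0,0), heading=0, pen down
LT 90: heading 0 -> 90
RT 180: heading 90 -> 270
BK 6: (0,0) -> (0,6) [heading=270, draw]
RT 111: heading 270 -> 159
LT 330: heading 159 -> 129
FD 3: (0,6) -> (-1.888,8.331) [heading=129, draw]
LT 90: heading 129 -> 219
RT 270: heading 219 -> 309
Final: pos=(-1.888,8.331), heading=309, 2 segment(s) drawn
Waypoints (3 total):
(0, 0)
(0, 6)
(-1.888, 8.331)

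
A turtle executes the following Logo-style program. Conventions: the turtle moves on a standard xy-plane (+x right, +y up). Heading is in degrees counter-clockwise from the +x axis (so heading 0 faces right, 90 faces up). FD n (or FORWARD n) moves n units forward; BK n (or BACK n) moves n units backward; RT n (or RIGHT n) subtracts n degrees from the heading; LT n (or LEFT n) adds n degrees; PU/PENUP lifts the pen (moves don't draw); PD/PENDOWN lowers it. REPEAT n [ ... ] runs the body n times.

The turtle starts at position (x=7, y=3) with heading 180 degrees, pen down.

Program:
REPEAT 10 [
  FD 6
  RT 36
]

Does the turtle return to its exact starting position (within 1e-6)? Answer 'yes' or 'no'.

Answer: yes

Derivation:
Executing turtle program step by step:
Start: pos=(7,3), heading=180, pen down
REPEAT 10 [
  -- iteration 1/10 --
  FD 6: (7,3) -> (1,3) [heading=180, draw]
  RT 36: heading 180 -> 144
  -- iteration 2/10 --
  FD 6: (1,3) -> (-3.854,6.527) [heading=144, draw]
  RT 36: heading 144 -> 108
  -- iteration 3/10 --
  FD 6: (-3.854,6.527) -> (-5.708,12.233) [heading=108, draw]
  RT 36: heading 108 -> 72
  -- iteration 4/10 --
  FD 6: (-5.708,12.233) -> (-3.854,17.939) [heading=72, draw]
  RT 36: heading 72 -> 36
  -- iteration 5/10 --
  FD 6: (-3.854,17.939) -> (1,21.466) [heading=36, draw]
  RT 36: heading 36 -> 0
  -- iteration 6/10 --
  FD 6: (1,21.466) -> (7,21.466) [heading=0, draw]
  RT 36: heading 0 -> 324
  -- iteration 7/10 --
  FD 6: (7,21.466) -> (11.854,17.939) [heading=324, draw]
  RT 36: heading 324 -> 288
  -- iteration 8/10 --
  FD 6: (11.854,17.939) -> (13.708,12.233) [heading=288, draw]
  RT 36: heading 288 -> 252
  -- iteration 9/10 --
  FD 6: (13.708,12.233) -> (11.854,6.527) [heading=252, draw]
  RT 36: heading 252 -> 216
  -- iteration 10/10 --
  FD 6: (11.854,6.527) -> (7,3) [heading=216, draw]
  RT 36: heading 216 -> 180
]
Final: pos=(7,3), heading=180, 10 segment(s) drawn

Start position: (7, 3)
Final position: (7, 3)
Distance = 0; < 1e-6 -> CLOSED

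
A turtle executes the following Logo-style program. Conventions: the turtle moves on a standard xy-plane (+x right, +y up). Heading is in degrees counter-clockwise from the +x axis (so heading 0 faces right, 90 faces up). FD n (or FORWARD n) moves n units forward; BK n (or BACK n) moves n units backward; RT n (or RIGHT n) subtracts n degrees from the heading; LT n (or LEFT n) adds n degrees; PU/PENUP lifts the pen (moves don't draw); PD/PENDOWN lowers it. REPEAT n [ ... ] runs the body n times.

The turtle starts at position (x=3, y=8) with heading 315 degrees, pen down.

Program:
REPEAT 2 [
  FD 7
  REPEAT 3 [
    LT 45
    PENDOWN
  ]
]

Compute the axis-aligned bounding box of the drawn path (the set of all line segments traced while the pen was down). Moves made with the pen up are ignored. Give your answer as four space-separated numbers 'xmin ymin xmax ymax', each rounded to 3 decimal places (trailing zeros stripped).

Answer: 3 3.05 7.95 10.05

Derivation:
Executing turtle program step by step:
Start: pos=(3,8), heading=315, pen down
REPEAT 2 [
  -- iteration 1/2 --
  FD 7: (3,8) -> (7.95,3.05) [heading=315, draw]
  REPEAT 3 [
    -- iteration 1/3 --
    LT 45: heading 315 -> 0
    PD: pen down
    -- iteration 2/3 --
    LT 45: heading 0 -> 45
    PD: pen down
    -- iteration 3/3 --
    LT 45: heading 45 -> 90
    PD: pen down
  ]
  -- iteration 2/2 --
  FD 7: (7.95,3.05) -> (7.95,10.05) [heading=90, draw]
  REPEAT 3 [
    -- iteration 1/3 --
    LT 45: heading 90 -> 135
    PD: pen down
    -- iteration 2/3 --
    LT 45: heading 135 -> 180
    PD: pen down
    -- iteration 3/3 --
    LT 45: heading 180 -> 225
    PD: pen down
  ]
]
Final: pos=(7.95,10.05), heading=225, 2 segment(s) drawn

Segment endpoints: x in {3, 7.95, 7.95}, y in {3.05, 8, 10.05}
xmin=3, ymin=3.05, xmax=7.95, ymax=10.05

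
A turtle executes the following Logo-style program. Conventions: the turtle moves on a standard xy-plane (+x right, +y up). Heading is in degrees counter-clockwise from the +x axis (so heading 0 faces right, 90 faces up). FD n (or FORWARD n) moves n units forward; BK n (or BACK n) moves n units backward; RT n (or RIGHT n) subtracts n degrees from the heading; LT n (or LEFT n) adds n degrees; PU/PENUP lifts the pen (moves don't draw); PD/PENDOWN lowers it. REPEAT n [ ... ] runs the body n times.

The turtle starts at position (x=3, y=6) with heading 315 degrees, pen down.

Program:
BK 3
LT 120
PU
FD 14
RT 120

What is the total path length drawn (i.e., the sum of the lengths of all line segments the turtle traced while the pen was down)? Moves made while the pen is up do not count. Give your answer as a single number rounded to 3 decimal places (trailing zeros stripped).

Executing turtle program step by step:
Start: pos=(3,6), heading=315, pen down
BK 3: (3,6) -> (0.879,8.121) [heading=315, draw]
LT 120: heading 315 -> 75
PU: pen up
FD 14: (0.879,8.121) -> (4.502,21.644) [heading=75, move]
RT 120: heading 75 -> 315
Final: pos=(4.502,21.644), heading=315, 1 segment(s) drawn

Segment lengths:
  seg 1: (3,6) -> (0.879,8.121), length = 3
Total = 3

Answer: 3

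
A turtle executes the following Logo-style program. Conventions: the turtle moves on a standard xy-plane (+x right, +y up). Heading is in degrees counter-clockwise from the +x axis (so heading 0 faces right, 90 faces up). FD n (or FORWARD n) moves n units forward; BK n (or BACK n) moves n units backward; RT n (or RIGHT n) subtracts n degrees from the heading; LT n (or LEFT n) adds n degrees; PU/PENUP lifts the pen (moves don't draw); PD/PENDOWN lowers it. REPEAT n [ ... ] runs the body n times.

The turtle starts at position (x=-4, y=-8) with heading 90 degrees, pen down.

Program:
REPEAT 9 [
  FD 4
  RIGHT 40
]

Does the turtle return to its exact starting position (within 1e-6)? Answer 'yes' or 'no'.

Executing turtle program step by step:
Start: pos=(-4,-8), heading=90, pen down
REPEAT 9 [
  -- iteration 1/9 --
  FD 4: (-4,-8) -> (-4,-4) [heading=90, draw]
  RT 40: heading 90 -> 50
  -- iteration 2/9 --
  FD 4: (-4,-4) -> (-1.429,-0.936) [heading=50, draw]
  RT 40: heading 50 -> 10
  -- iteration 3/9 --
  FD 4: (-1.429,-0.936) -> (2.51,-0.241) [heading=10, draw]
  RT 40: heading 10 -> 330
  -- iteration 4/9 --
  FD 4: (2.51,-0.241) -> (5.974,-2.241) [heading=330, draw]
  RT 40: heading 330 -> 290
  -- iteration 5/9 --
  FD 4: (5.974,-2.241) -> (7.343,-6) [heading=290, draw]
  RT 40: heading 290 -> 250
  -- iteration 6/9 --
  FD 4: (7.343,-6) -> (5.974,-9.759) [heading=250, draw]
  RT 40: heading 250 -> 210
  -- iteration 7/9 --
  FD 4: (5.974,-9.759) -> (2.51,-11.759) [heading=210, draw]
  RT 40: heading 210 -> 170
  -- iteration 8/9 --
  FD 4: (2.51,-11.759) -> (-1.429,-11.064) [heading=170, draw]
  RT 40: heading 170 -> 130
  -- iteration 9/9 --
  FD 4: (-1.429,-11.064) -> (-4,-8) [heading=130, draw]
  RT 40: heading 130 -> 90
]
Final: pos=(-4,-8), heading=90, 9 segment(s) drawn

Start position: (-4, -8)
Final position: (-4, -8)
Distance = 0; < 1e-6 -> CLOSED

Answer: yes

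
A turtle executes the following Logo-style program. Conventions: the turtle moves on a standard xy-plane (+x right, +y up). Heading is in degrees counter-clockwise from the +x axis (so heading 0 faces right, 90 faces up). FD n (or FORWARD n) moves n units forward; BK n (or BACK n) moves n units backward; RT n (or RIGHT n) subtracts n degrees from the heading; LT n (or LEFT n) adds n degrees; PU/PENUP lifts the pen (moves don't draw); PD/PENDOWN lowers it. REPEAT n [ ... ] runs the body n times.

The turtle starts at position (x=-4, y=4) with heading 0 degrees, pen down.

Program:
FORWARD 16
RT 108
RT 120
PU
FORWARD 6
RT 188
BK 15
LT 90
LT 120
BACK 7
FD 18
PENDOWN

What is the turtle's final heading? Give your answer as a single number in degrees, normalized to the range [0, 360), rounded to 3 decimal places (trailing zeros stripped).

Executing turtle program step by step:
Start: pos=(-4,4), heading=0, pen down
FD 16: (-4,4) -> (12,4) [heading=0, draw]
RT 108: heading 0 -> 252
RT 120: heading 252 -> 132
PU: pen up
FD 6: (12,4) -> (7.985,8.459) [heading=132, move]
RT 188: heading 132 -> 304
BK 15: (7.985,8.459) -> (-0.403,20.894) [heading=304, move]
LT 90: heading 304 -> 34
LT 120: heading 34 -> 154
BK 7: (-0.403,20.894) -> (5.889,17.826) [heading=154, move]
FD 18: (5.889,17.826) -> (-10.289,25.717) [heading=154, move]
PD: pen down
Final: pos=(-10.289,25.717), heading=154, 1 segment(s) drawn

Answer: 154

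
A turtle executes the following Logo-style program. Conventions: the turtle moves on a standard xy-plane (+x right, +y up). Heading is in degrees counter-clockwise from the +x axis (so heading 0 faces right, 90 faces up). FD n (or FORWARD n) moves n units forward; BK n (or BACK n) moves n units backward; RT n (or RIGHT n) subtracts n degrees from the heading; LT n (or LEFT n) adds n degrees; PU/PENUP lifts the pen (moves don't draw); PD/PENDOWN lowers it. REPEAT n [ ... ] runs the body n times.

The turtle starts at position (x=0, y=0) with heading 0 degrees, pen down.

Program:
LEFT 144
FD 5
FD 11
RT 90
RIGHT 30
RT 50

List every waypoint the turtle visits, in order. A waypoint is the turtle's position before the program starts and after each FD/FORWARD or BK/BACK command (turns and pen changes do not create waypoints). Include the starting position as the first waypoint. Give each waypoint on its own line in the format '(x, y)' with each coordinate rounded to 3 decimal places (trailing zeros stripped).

Answer: (0, 0)
(-4.045, 2.939)
(-12.944, 9.405)

Derivation:
Executing turtle program step by step:
Start: pos=(0,0), heading=0, pen down
LT 144: heading 0 -> 144
FD 5: (0,0) -> (-4.045,2.939) [heading=144, draw]
FD 11: (-4.045,2.939) -> (-12.944,9.405) [heading=144, draw]
RT 90: heading 144 -> 54
RT 30: heading 54 -> 24
RT 50: heading 24 -> 334
Final: pos=(-12.944,9.405), heading=334, 2 segment(s) drawn
Waypoints (3 total):
(0, 0)
(-4.045, 2.939)
(-12.944, 9.405)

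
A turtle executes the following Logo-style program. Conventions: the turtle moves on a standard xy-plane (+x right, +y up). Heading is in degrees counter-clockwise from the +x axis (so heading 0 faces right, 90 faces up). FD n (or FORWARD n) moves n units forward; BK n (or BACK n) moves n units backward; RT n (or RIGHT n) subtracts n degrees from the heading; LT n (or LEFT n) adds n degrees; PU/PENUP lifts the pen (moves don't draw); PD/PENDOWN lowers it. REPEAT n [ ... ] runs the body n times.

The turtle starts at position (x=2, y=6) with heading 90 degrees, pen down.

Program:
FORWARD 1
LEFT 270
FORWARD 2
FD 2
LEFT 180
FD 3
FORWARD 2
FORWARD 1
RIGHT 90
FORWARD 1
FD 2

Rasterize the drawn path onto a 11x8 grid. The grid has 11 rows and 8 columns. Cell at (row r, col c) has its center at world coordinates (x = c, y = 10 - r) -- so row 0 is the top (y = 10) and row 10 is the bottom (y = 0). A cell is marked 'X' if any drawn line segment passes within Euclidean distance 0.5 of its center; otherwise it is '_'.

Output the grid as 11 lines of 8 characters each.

Answer: X_______
X_______
X_______
XXXXXXX_
__X_____
________
________
________
________
________
________

Derivation:
Segment 0: (2,6) -> (2,7)
Segment 1: (2,7) -> (4,7)
Segment 2: (4,7) -> (6,7)
Segment 3: (6,7) -> (3,7)
Segment 4: (3,7) -> (1,7)
Segment 5: (1,7) -> (0,7)
Segment 6: (0,7) -> (0,8)
Segment 7: (0,8) -> (0,10)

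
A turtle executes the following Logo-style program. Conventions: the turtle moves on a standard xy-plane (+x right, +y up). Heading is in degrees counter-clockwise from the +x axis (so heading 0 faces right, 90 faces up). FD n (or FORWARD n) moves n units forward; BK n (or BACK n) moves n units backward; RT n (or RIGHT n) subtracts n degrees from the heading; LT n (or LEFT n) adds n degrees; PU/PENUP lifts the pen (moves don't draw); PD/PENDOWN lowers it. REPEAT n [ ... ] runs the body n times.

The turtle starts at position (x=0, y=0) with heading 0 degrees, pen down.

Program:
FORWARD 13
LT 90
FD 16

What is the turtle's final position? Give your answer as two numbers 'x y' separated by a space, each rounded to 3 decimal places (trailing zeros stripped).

Executing turtle program step by step:
Start: pos=(0,0), heading=0, pen down
FD 13: (0,0) -> (13,0) [heading=0, draw]
LT 90: heading 0 -> 90
FD 16: (13,0) -> (13,16) [heading=90, draw]
Final: pos=(13,16), heading=90, 2 segment(s) drawn

Answer: 13 16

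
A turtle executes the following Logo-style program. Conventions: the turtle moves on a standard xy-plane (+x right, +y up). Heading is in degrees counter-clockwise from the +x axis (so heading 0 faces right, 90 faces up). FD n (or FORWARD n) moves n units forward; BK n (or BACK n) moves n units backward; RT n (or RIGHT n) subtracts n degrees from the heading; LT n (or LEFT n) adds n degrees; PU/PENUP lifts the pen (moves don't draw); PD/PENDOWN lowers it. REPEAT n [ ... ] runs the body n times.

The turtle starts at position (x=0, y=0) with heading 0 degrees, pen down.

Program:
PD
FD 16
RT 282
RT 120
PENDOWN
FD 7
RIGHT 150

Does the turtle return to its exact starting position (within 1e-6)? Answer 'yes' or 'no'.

Executing turtle program step by step:
Start: pos=(0,0), heading=0, pen down
PD: pen down
FD 16: (0,0) -> (16,0) [heading=0, draw]
RT 282: heading 0 -> 78
RT 120: heading 78 -> 318
PD: pen down
FD 7: (16,0) -> (21.202,-4.684) [heading=318, draw]
RT 150: heading 318 -> 168
Final: pos=(21.202,-4.684), heading=168, 2 segment(s) drawn

Start position: (0, 0)
Final position: (21.202, -4.684)
Distance = 21.713; >= 1e-6 -> NOT closed

Answer: no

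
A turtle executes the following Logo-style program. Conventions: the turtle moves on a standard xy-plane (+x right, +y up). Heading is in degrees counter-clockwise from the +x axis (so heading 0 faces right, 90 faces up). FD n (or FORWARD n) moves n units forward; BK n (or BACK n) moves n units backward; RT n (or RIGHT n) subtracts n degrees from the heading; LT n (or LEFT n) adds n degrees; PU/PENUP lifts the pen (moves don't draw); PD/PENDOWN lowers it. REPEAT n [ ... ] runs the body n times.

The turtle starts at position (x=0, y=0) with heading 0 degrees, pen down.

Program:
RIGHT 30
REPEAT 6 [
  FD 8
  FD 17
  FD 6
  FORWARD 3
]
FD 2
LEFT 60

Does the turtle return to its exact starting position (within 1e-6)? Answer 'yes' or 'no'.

Answer: no

Derivation:
Executing turtle program step by step:
Start: pos=(0,0), heading=0, pen down
RT 30: heading 0 -> 330
REPEAT 6 [
  -- iteration 1/6 --
  FD 8: (0,0) -> (6.928,-4) [heading=330, draw]
  FD 17: (6.928,-4) -> (21.651,-12.5) [heading=330, draw]
  FD 6: (21.651,-12.5) -> (26.847,-15.5) [heading=330, draw]
  FD 3: (26.847,-15.5) -> (29.445,-17) [heading=330, draw]
  -- iteration 2/6 --
  FD 8: (29.445,-17) -> (36.373,-21) [heading=330, draw]
  FD 17: (36.373,-21) -> (51.095,-29.5) [heading=330, draw]
  FD 6: (51.095,-29.5) -> (56.292,-32.5) [heading=330, draw]
  FD 3: (56.292,-32.5) -> (58.89,-34) [heading=330, draw]
  -- iteration 3/6 --
  FD 8: (58.89,-34) -> (65.818,-38) [heading=330, draw]
  FD 17: (65.818,-38) -> (80.54,-46.5) [heading=330, draw]
  FD 6: (80.54,-46.5) -> (85.737,-49.5) [heading=330, draw]
  FD 3: (85.737,-49.5) -> (88.335,-51) [heading=330, draw]
  -- iteration 4/6 --
  FD 8: (88.335,-51) -> (95.263,-55) [heading=330, draw]
  FD 17: (95.263,-55) -> (109.985,-63.5) [heading=330, draw]
  FD 6: (109.985,-63.5) -> (115.181,-66.5) [heading=330, draw]
  FD 3: (115.181,-66.5) -> (117.779,-68) [heading=330, draw]
  -- iteration 5/6 --
  FD 8: (117.779,-68) -> (124.708,-72) [heading=330, draw]
  FD 17: (124.708,-72) -> (139.43,-80.5) [heading=330, draw]
  FD 6: (139.43,-80.5) -> (144.626,-83.5) [heading=330, draw]
  FD 3: (144.626,-83.5) -> (147.224,-85) [heading=330, draw]
  -- iteration 6/6 --
  FD 8: (147.224,-85) -> (154.153,-89) [heading=330, draw]
  FD 17: (154.153,-89) -> (168.875,-97.5) [heading=330, draw]
  FD 6: (168.875,-97.5) -> (174.071,-100.5) [heading=330, draw]
  FD 3: (174.071,-100.5) -> (176.669,-102) [heading=330, draw]
]
FD 2: (176.669,-102) -> (178.401,-103) [heading=330, draw]
LT 60: heading 330 -> 30
Final: pos=(178.401,-103), heading=30, 25 segment(s) drawn

Start position: (0, 0)
Final position: (178.401, -103)
Distance = 206; >= 1e-6 -> NOT closed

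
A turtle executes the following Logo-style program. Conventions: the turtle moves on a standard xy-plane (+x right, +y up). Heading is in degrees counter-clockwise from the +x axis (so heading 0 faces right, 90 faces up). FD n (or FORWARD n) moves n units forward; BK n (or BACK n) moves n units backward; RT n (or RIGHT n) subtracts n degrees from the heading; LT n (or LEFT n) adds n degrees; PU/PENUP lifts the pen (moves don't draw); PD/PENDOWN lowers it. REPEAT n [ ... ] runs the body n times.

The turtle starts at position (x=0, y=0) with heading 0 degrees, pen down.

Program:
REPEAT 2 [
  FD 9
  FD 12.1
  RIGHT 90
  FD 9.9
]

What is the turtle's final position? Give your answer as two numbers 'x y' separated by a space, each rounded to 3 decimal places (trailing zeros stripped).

Answer: 11.2 -31

Derivation:
Executing turtle program step by step:
Start: pos=(0,0), heading=0, pen down
REPEAT 2 [
  -- iteration 1/2 --
  FD 9: (0,0) -> (9,0) [heading=0, draw]
  FD 12.1: (9,0) -> (21.1,0) [heading=0, draw]
  RT 90: heading 0 -> 270
  FD 9.9: (21.1,0) -> (21.1,-9.9) [heading=270, draw]
  -- iteration 2/2 --
  FD 9: (21.1,-9.9) -> (21.1,-18.9) [heading=270, draw]
  FD 12.1: (21.1,-18.9) -> (21.1,-31) [heading=270, draw]
  RT 90: heading 270 -> 180
  FD 9.9: (21.1,-31) -> (11.2,-31) [heading=180, draw]
]
Final: pos=(11.2,-31), heading=180, 6 segment(s) drawn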